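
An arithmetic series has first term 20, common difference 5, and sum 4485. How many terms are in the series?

Using S = n/2 × [2a + (n-1)d]
4485 = n/2 × [2(20) + (n-1)(5)]
4485 = n/2 × [40 + 5n - 5]
8970 = n × [35 + 5n]
5n² + (35)n - 8970 = 0
Discriminant: Δ = (35)² - 4(5)(-8970) = 1225 + 179400 = 180625
√Δ = 425
n = [-(35) + √Δ] / (2·5) = (-35 + 425) / 10 = 390 / 10 = 39
(The negative root is discarded since n must be a positive integer.)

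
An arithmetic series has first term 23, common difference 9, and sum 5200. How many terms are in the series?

Using S = n/2 × [2a + (n-1)d]
5200 = n/2 × [2(23) + (n-1)(9)]
5200 = n/2 × [46 + 9n - 9]
10400 = n × [37 + 9n]
9n² + (37)n - 10400 = 0
Discriminant: Δ = (37)² - 4(9)(-10400) = 1369 + 374400 = 375769
√Δ = 613
n = [-(37) + √Δ] / (2·9) = (-37 + 613) / 18 = 576 / 18 = 32
(The negative root is discarded since n must be a positive integer.)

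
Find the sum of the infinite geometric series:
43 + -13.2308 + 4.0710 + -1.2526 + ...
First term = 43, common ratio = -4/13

For |r| < 1, S = a / (1 - r)
S = 43 / (1 - (-4/13))
S = 43 / (17/13)
S = 559/17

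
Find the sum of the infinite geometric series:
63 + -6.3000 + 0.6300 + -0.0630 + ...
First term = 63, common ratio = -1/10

For |r| < 1, S = a / (1 - r)
S = 63 / (1 - (-1/10))
S = 63 / (11/10)
S = 630/11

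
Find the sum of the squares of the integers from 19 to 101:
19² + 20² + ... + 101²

Use ∑_{k=1}^{n} k² = n(n+1)(2n+1)/6, then subtract the first 18 terms.
∑_{k=1}^{101} k² = 101×102×203/6 = 348551
∑_{k=1}^{18} k² = 18×19×37/6 = 2109
∑_{k=19}^{101} k² = 348551 - 2109 = 346442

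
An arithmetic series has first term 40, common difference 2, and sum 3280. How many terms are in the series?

Using S = n/2 × [2a + (n-1)d]
3280 = n/2 × [2(40) + (n-1)(2)]
3280 = n/2 × [80 + 2n - 2]
6560 = n × [78 + 2n]
2n² + (78)n - 6560 = 0
Discriminant: Δ = (78)² - 4(2)(-6560) = 6084 + 52480 = 58564
√Δ = 242
n = [-(78) + √Δ] / (2·2) = (-78 + 242) / 4 = 164 / 4 = 41
(The negative root is discarded since n must be a positive integer.)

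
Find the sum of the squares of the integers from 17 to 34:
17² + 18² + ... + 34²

Use ∑_{k=1}^{n} k² = n(n+1)(2n+1)/6, then subtract the first 16 terms.
∑_{k=1}^{34} k² = 34×35×69/6 = 13685
∑_{k=1}^{16} k² = 16×17×33/6 = 1496
∑_{k=17}^{34} k² = 13685 - 1496 = 12189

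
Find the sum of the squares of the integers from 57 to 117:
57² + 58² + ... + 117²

Use ∑_{k=1}^{n} k² = n(n+1)(2n+1)/6, then subtract the first 56 terms.
∑_{k=1}^{117} k² = 117×118×235/6 = 540735
∑_{k=1}^{56} k² = 56×57×113/6 = 60116
∑_{k=57}^{117} k² = 540735 - 60116 = 480619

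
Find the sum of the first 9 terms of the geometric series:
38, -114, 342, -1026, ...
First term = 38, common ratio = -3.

Sₙ = a(1 - rⁿ) / (1 - r)
S_9 = 38(1 - (-3)^9) / (1 - (-3))
S_9 = 38(1 - (-19683)) / (4)
S_9 = 186998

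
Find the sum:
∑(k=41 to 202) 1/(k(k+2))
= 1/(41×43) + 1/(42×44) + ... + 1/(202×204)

Partial fractions: 1/(k(k+2)) = (1/2)[1/k - 1/(k+2)]
Telescoping leaves the first two and last two terms:
= (1/2)[1/41 + 1/42 - 1/203 - 1/204]
= 21717/1131928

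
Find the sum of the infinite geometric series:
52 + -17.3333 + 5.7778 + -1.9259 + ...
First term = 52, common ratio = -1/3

For |r| < 1, S = a / (1 - r)
S = 52 / (1 - (-1/3))
S = 52 / (4/3)
S = 39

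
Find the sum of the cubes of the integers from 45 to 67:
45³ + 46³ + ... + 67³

Use ∑_{k=1}^{n} k³ = [n(n+1)/2]², then subtract the first 44 terms.
∑_{k=1}^{67} k³ = [67×68/2]² = 2278² = 5189284
∑_{k=1}^{44} k³ = [44×45/2]² = 990² = 980100
∑_{k=45}^{67} k³ = 5189284 - 980100 = 4209184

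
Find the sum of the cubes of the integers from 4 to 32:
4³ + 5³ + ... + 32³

Use ∑_{k=1}^{n} k³ = [n(n+1)/2]², then subtract the first 3 terms.
∑_{k=1}^{32} k³ = [32×33/2]² = 528² = 278784
∑_{k=1}^{3} k³ = [3×4/2]² = 6² = 36
∑_{k=4}^{32} k³ = 278784 - 36 = 278748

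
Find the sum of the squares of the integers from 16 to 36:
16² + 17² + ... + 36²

Use ∑_{k=1}^{n} k² = n(n+1)(2n+1)/6, then subtract the first 15 terms.
∑_{k=1}^{36} k² = 36×37×73/6 = 16206
∑_{k=1}^{15} k² = 15×16×31/6 = 1240
∑_{k=16}^{36} k² = 16206 - 1240 = 14966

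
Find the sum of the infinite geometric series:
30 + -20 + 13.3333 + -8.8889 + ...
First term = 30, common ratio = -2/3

For |r| < 1, S = a / (1 - r)
S = 30 / (1 - (-2/3))
S = 30 / (5/3)
S = 18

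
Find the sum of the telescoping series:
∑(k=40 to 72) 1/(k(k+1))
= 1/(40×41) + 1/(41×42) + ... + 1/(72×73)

Partial fractions: 1/(k(k+1)) = 1/k - 1/(k+1)
The series telescopes:
= (1/40 - 1/41) + (1/41 - 1/42) + ... + (1/72 - 1/73)
= 1/40 - 1/73
= 33/2920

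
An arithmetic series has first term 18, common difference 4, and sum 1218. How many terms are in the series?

Using S = n/2 × [2a + (n-1)d]
1218 = n/2 × [2(18) + (n-1)(4)]
1218 = n/2 × [36 + 4n - 4]
2436 = n × [32 + 4n]
4n² + (32)n - 2436 = 0
Discriminant: Δ = (32)² - 4(4)(-2436) = 1024 + 38976 = 40000
√Δ = 200
n = [-(32) + √Δ] / (2·4) = (-32 + 200) / 8 = 168 / 8 = 21
(The negative root is discarded since n must be a positive integer.)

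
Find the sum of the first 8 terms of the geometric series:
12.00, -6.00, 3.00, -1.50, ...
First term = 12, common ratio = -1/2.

Sₙ = a(1 - rⁿ) / (1 - r)
S_8 = 12(1 - (-1/2)^8) / (1 - (-1/2))
S_8 = 12(1 - (1/256)) / (3/2)
S_8 = 255/32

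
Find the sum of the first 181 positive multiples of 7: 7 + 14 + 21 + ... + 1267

Factor out 7: = 7(1 + 2 + ... + 181) = 7 × n(n+1)/2
= 7 × 181×182/2
= 7 × 16471
= 115297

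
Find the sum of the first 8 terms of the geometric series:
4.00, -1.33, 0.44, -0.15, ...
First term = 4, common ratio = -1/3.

Sₙ = a(1 - rⁿ) / (1 - r)
S_8 = 4(1 - (-1/3)^8) / (1 - (-1/3))
S_8 = 4(1 - (1/6561)) / (4/3)
S_8 = 6560/2187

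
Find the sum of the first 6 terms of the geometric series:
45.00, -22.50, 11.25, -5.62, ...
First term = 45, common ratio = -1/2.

Sₙ = a(1 - rⁿ) / (1 - r)
S_6 = 45(1 - (-1/2)^6) / (1 - (-1/2))
S_6 = 45(1 - (1/64)) / (3/2)
S_6 = 945/32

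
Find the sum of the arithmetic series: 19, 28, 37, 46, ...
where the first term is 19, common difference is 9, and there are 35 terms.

Sₙ = n/2 × (first + last)
Last term = a + (n-1)d = 19 + (35-1)×9 = 325
S_35 = 35/2 × (19 + 325)
S_35 = 35/2 × 344 = 6020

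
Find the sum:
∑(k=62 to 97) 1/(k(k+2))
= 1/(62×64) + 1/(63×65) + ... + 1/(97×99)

Partial fractions: 1/(k(k+2)) = (1/2)[1/k - 1/(k+2)]
Telescoping leaves the first two and last two terms:
= (1/2)[1/62 + 1/63 - 1/98 - 1/99]
= 1759/300762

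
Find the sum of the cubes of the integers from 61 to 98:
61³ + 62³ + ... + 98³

Use ∑_{k=1}^{n} k³ = [n(n+1)/2]², then subtract the first 60 terms.
∑_{k=1}^{98} k³ = [98×99/2]² = 4851² = 23532201
∑_{k=1}^{60} k³ = [60×61/2]² = 1830² = 3348900
∑_{k=61}^{98} k³ = 23532201 - 3348900 = 20183301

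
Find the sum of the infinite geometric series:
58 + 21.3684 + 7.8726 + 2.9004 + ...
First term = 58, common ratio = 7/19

For |r| < 1, S = a / (1 - r)
S = 58 / (1 - (7/19))
S = 58 / (12/19)
S = 551/6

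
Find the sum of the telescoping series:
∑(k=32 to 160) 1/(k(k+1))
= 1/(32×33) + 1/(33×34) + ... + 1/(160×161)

Partial fractions: 1/(k(k+1)) = 1/k - 1/(k+1)
The series telescopes:
= (1/32 - 1/33) + (1/33 - 1/34) + ... + (1/160 - 1/161)
= 1/32 - 1/161
= 129/5152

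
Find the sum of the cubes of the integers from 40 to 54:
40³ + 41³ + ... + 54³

Use ∑_{k=1}^{n} k³ = [n(n+1)/2]², then subtract the first 39 terms.
∑_{k=1}^{54} k³ = [54×55/2]² = 1485² = 2205225
∑_{k=1}^{39} k³ = [39×40/2]² = 780² = 608400
∑_{k=40}^{54} k³ = 2205225 - 608400 = 1596825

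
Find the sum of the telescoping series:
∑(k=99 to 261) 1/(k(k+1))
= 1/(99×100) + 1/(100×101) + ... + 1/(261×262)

Partial fractions: 1/(k(k+1)) = 1/k - 1/(k+1)
The series telescopes:
= (1/99 - 1/100) + (1/100 - 1/101) + ... + (1/261 - 1/262)
= 1/99 - 1/262
= 163/25938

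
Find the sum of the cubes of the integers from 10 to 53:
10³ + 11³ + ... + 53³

Use ∑_{k=1}^{n} k³ = [n(n+1)/2]², then subtract the first 9 terms.
∑_{k=1}^{53} k³ = [53×54/2]² = 1431² = 2047761
∑_{k=1}^{9} k³ = [9×10/2]² = 45² = 2025
∑_{k=10}^{53} k³ = 2047761 - 2025 = 2045736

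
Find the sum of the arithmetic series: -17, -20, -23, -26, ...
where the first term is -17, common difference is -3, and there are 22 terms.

Sₙ = n/2 × (first + last)
Last term = a + (n-1)d = -17 + (22-1)×(-3) = -80
S_22 = 22/2 × (-17 + (-80))
S_22 = 22/2 × (-97) = -1067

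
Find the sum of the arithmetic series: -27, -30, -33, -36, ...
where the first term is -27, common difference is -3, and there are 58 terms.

Sₙ = n/2 × (first + last)
Last term = a + (n-1)d = -27 + (58-1)×(-3) = -198
S_58 = 58/2 × (-27 + (-198))
S_58 = 58/2 × (-225) = -6525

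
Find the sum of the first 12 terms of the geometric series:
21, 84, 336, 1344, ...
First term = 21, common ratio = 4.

Sₙ = a(1 - rⁿ) / (1 - r)
S_12 = 21(1 - 4^12) / (1 - 4)
S_12 = 21(1 - 16777216) / (-3)
S_12 = 117440505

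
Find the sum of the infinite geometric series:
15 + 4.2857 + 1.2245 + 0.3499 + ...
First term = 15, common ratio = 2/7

For |r| < 1, S = a / (1 - r)
S = 15 / (1 - (2/7))
S = 15 / (5/7)
S = 21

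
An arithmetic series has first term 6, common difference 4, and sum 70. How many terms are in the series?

Using S = n/2 × [2a + (n-1)d]
70 = n/2 × [2(6) + (n-1)(4)]
70 = n/2 × [12 + 4n - 4]
140 = n × [8 + 4n]
4n² + (8)n - 140 = 0
Discriminant: Δ = (8)² - 4(4)(-140) = 64 + 2240 = 2304
√Δ = 48
n = [-(8) + √Δ] / (2·4) = (-8 + 48) / 8 = 40 / 8 = 5
(The negative root is discarded since n must be a positive integer.)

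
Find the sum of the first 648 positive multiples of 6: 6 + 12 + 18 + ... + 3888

Factor out 6: = 6(1 + 2 + ... + 648) = 6 × n(n+1)/2
= 6 × 648×649/2
= 6 × 210276
= 1261656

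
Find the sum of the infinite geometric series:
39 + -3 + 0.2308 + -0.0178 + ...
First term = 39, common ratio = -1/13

For |r| < 1, S = a / (1 - r)
S = 39 / (1 - (-1/13))
S = 39 / (14/13)
S = 507/14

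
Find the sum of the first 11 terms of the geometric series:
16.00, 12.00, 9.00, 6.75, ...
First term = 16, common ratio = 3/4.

Sₙ = a(1 - rⁿ) / (1 - r)
S_11 = 16(1 - (3/4)^11) / (1 - (3/4))
S_11 = 16(1 - (177147/4194304)) / (1/4)
S_11 = 4017157/65536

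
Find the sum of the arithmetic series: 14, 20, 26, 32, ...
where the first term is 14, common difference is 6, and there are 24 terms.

Sₙ = n/2 × (first + last)
Last term = a + (n-1)d = 14 + (24-1)×6 = 152
S_24 = 24/2 × (14 + 152)
S_24 = 24/2 × 166 = 1992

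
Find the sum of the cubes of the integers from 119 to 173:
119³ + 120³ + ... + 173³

Use ∑_{k=1}^{n} k³ = [n(n+1)/2]², then subtract the first 118 terms.
∑_{k=1}^{173} k³ = [173×174/2]² = 15051² = 226532601
∑_{k=1}^{118} k³ = [118×119/2]² = 7021² = 49294441
∑_{k=119}^{173} k³ = 226532601 - 49294441 = 177238160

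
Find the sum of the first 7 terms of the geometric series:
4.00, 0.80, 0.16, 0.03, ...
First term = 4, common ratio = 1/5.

Sₙ = a(1 - rⁿ) / (1 - r)
S_7 = 4(1 - (1/5)^7) / (1 - (1/5))
S_7 = 4(1 - (1/78125)) / (4/5)
S_7 = 78124/15625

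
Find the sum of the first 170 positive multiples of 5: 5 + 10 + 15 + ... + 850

Factor out 5: = 5(1 + 2 + ... + 170) = 5 × n(n+1)/2
= 5 × 170×171/2
= 5 × 14535
= 72675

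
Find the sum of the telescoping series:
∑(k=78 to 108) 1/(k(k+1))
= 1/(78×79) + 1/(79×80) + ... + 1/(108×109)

Partial fractions: 1/(k(k+1)) = 1/k - 1/(k+1)
The series telescopes:
= (1/78 - 1/79) + (1/79 - 1/80) + ... + (1/108 - 1/109)
= 1/78 - 1/109
= 31/8502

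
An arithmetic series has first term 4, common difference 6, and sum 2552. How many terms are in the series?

Using S = n/2 × [2a + (n-1)d]
2552 = n/2 × [2(4) + (n-1)(6)]
2552 = n/2 × [8 + 6n - 6]
5104 = n × [2 + 6n]
6n² + (2)n - 5104 = 0
Discriminant: Δ = (2)² - 4(6)(-5104) = 4 + 122496 = 122500
√Δ = 350
n = [-(2) + √Δ] / (2·6) = (-2 + 350) / 12 = 348 / 12 = 29
(The negative root is discarded since n must be a positive integer.)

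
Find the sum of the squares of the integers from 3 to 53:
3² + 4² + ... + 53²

Use ∑_{k=1}^{n} k² = n(n+1)(2n+1)/6, then subtract the first 2 terms.
∑_{k=1}^{53} k² = 53×54×107/6 = 51039
∑_{k=1}^{2} k² = 2×3×5/6 = 5
∑_{k=3}^{53} k² = 51039 - 5 = 51034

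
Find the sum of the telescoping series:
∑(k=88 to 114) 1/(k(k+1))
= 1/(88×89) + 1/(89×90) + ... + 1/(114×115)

Partial fractions: 1/(k(k+1)) = 1/k - 1/(k+1)
The series telescopes:
= (1/88 - 1/89) + (1/89 - 1/90) + ... + (1/114 - 1/115)
= 1/88 - 1/115
= 27/10120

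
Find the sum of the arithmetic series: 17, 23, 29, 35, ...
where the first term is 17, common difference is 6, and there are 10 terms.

Sₙ = n/2 × (first + last)
Last term = a + (n-1)d = 17 + (10-1)×6 = 71
S_10 = 10/2 × (17 + 71)
S_10 = 10/2 × 88 = 440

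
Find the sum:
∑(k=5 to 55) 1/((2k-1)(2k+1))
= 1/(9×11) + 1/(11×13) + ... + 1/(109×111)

Partial fractions: 1/((2k-1)(2k+1)) = (1/2)[1/(2k-1) - 1/(2k+1)]
The series telescopes:
= (1/2)[1/9 - 1/111]
= 17/333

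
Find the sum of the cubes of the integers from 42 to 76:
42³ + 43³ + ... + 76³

Use ∑_{k=1}^{n} k³ = [n(n+1)/2]², then subtract the first 41 terms.
∑_{k=1}^{76} k³ = [76×77/2]² = 2926² = 8561476
∑_{k=1}^{41} k³ = [41×42/2]² = 861² = 741321
∑_{k=42}^{76} k³ = 8561476 - 741321 = 7820155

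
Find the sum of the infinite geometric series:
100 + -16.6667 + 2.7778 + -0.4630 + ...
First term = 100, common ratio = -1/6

For |r| < 1, S = a / (1 - r)
S = 100 / (1 - (-1/6))
S = 100 / (7/6)
S = 600/7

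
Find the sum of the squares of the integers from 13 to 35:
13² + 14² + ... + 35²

Use ∑_{k=1}^{n} k² = n(n+1)(2n+1)/6, then subtract the first 12 terms.
∑_{k=1}^{35} k² = 35×36×71/6 = 14910
∑_{k=1}^{12} k² = 12×13×25/6 = 650
∑_{k=13}^{35} k² = 14910 - 650 = 14260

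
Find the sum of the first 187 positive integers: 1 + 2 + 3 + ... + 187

Formula: ∑k = n(n+1)/2
= 187×188/2
= 35156/2
= 17578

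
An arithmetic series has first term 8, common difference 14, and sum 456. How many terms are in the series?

Using S = n/2 × [2a + (n-1)d]
456 = n/2 × [2(8) + (n-1)(14)]
456 = n/2 × [16 + 14n - 14]
912 = n × [2 + 14n]
14n² + (2)n - 912 = 0
Discriminant: Δ = (2)² - 4(14)(-912) = 4 + 51072 = 51076
√Δ = 226
n = [-(2) + √Δ] / (2·14) = (-2 + 226) / 28 = 224 / 28 = 8
(The negative root is discarded since n must be a positive integer.)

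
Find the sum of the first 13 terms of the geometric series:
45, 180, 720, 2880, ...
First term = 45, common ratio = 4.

Sₙ = a(1 - rⁿ) / (1 - r)
S_13 = 45(1 - 4^13) / (1 - 4)
S_13 = 45(1 - 67108864) / (-3)
S_13 = 1006632945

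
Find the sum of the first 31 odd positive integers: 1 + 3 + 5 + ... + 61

Sum of first n odd numbers = n²
= 31²
= 961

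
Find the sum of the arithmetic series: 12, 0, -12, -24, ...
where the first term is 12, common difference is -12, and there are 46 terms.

Sₙ = n/2 × (first + last)
Last term = a + (n-1)d = 12 + (46-1)×(-12) = -528
S_46 = 46/2 × (12 + (-528))
S_46 = 46/2 × (-516) = -11868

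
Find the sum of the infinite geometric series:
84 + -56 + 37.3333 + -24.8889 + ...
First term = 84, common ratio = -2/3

For |r| < 1, S = a / (1 - r)
S = 84 / (1 - (-2/3))
S = 84 / (5/3)
S = 252/5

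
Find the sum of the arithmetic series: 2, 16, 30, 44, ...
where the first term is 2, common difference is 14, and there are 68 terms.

Sₙ = n/2 × (first + last)
Last term = a + (n-1)d = 2 + (68-1)×14 = 940
S_68 = 68/2 × (2 + 940)
S_68 = 68/2 × 942 = 32028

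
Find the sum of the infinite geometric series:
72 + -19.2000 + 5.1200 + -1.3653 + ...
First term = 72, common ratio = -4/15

For |r| < 1, S = a / (1 - r)
S = 72 / (1 - (-4/15))
S = 72 / (19/15)
S = 1080/19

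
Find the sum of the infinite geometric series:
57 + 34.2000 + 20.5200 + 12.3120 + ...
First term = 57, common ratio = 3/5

For |r| < 1, S = a / (1 - r)
S = 57 / (1 - (3/5))
S = 57 / (2/5)
S = 285/2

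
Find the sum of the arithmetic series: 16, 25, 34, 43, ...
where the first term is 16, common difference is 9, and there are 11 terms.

Sₙ = n/2 × (first + last)
Last term = a + (n-1)d = 16 + (11-1)×9 = 106
S_11 = 11/2 × (16 + 106)
S_11 = 11/2 × 122 = 671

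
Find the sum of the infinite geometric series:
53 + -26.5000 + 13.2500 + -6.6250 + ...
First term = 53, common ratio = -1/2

For |r| < 1, S = a / (1 - r)
S = 53 / (1 - (-1/2))
S = 53 / (3/2)
S = 106/3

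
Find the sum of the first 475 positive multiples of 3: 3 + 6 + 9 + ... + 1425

Factor out 3: = 3(1 + 2 + ... + 475) = 3 × n(n+1)/2
= 3 × 475×476/2
= 3 × 113050
= 339150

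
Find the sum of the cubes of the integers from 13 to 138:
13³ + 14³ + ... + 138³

Use ∑_{k=1}^{n} k³ = [n(n+1)/2]², then subtract the first 12 terms.
∑_{k=1}^{138} k³ = [138×139/2]² = 9591² = 91987281
∑_{k=1}^{12} k³ = [12×13/2]² = 78² = 6084
∑_{k=13}^{138} k³ = 91987281 - 6084 = 91981197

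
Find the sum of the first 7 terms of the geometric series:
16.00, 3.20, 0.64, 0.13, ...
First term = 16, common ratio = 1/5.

Sₙ = a(1 - rⁿ) / (1 - r)
S_7 = 16(1 - (1/5)^7) / (1 - (1/5))
S_7 = 16(1 - (1/78125)) / (4/5)
S_7 = 312496/15625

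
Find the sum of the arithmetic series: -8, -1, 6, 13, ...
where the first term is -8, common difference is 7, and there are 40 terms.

Sₙ = n/2 × (first + last)
Last term = a + (n-1)d = -8 + (40-1)×7 = 265
S_40 = 40/2 × (-8 + 265)
S_40 = 40/2 × 257 = 5140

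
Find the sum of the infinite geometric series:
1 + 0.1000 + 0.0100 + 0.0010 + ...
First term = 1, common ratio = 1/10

For |r| < 1, S = a / (1 - r)
S = 1 / (1 - (1/10))
S = 1 / (9/10)
S = 10/9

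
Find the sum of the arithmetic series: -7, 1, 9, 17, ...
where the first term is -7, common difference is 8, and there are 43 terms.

Sₙ = n/2 × (first + last)
Last term = a + (n-1)d = -7 + (43-1)×8 = 329
S_43 = 43/2 × (-7 + 329)
S_43 = 43/2 × 322 = 6923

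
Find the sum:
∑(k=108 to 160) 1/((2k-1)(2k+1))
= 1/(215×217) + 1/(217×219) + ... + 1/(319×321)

Partial fractions: 1/((2k-1)(2k+1)) = (1/2)[1/(2k-1) - 1/(2k+1)]
The series telescopes:
= (1/2)[1/215 - 1/321]
= 53/69015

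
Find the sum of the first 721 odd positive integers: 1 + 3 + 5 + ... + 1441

Sum of first n odd numbers = n²
= 721²
= 519841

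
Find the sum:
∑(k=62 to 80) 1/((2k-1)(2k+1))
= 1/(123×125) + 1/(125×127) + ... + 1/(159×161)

Partial fractions: 1/((2k-1)(2k+1)) = (1/2)[1/(2k-1) - 1/(2k+1)]
The series telescopes:
= (1/2)[1/123 - 1/161]
= 19/19803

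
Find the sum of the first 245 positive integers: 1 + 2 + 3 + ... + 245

Formula: ∑k = n(n+1)/2
= 245×246/2
= 60270/2
= 30135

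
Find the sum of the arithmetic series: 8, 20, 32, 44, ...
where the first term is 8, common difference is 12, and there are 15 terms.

Sₙ = n/2 × (first + last)
Last term = a + (n-1)d = 8 + (15-1)×12 = 176
S_15 = 15/2 × (8 + 176)
S_15 = 15/2 × 184 = 1380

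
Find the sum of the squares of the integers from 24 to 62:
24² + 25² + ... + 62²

Use ∑_{k=1}^{n} k² = n(n+1)(2n+1)/6, then subtract the first 23 terms.
∑_{k=1}^{62} k² = 62×63×125/6 = 81375
∑_{k=1}^{23} k² = 23×24×47/6 = 4324
∑_{k=24}^{62} k² = 81375 - 4324 = 77051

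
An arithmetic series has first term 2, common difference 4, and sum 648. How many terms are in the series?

Using S = n/2 × [2a + (n-1)d]
648 = n/2 × [2(2) + (n-1)(4)]
648 = n/2 × [4 + 4n - 4]
1296 = n × [0 + 4n]
4n² + (0)n - 1296 = 0
Discriminant: Δ = (0)² - 4(4)(-1296) = 0 + 20736 = 20736
√Δ = 144
n = [-(0) + √Δ] / (2·4) = (0 + 144) / 8 = 144 / 8 = 18
(The negative root is discarded since n must be a positive integer.)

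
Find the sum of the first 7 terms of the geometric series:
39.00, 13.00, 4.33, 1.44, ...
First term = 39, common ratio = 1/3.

Sₙ = a(1 - rⁿ) / (1 - r)
S_7 = 39(1 - (1/3)^7) / (1 - (1/3))
S_7 = 39(1 - (1/2187)) / (2/3)
S_7 = 14209/243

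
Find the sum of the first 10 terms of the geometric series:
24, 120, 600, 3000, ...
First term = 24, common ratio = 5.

Sₙ = a(1 - rⁿ) / (1 - r)
S_10 = 24(1 - 5^10) / (1 - 5)
S_10 = 24(1 - 9765625) / (-4)
S_10 = 58593744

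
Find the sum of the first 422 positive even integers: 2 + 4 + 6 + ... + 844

Sum of first n even numbers = n(n+1)
= 422×423
= 178506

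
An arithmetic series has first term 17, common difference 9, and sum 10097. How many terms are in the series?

Using S = n/2 × [2a + (n-1)d]
10097 = n/2 × [2(17) + (n-1)(9)]
10097 = n/2 × [34 + 9n - 9]
20194 = n × [25 + 9n]
9n² + (25)n - 20194 = 0
Discriminant: Δ = (25)² - 4(9)(-20194) = 625 + 726984 = 727609
√Δ = 853
n = [-(25) + √Δ] / (2·9) = (-25 + 853) / 18 = 828 / 18 = 46
(The negative root is discarded since n must be a positive integer.)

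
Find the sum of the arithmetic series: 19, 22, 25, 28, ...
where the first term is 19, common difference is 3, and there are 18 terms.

Sₙ = n/2 × (first + last)
Last term = a + (n-1)d = 19 + (18-1)×3 = 70
S_18 = 18/2 × (19 + 70)
S_18 = 18/2 × 89 = 801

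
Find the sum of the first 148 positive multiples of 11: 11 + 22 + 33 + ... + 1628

Factor out 11: = 11(1 + 2 + ... + 148) = 11 × n(n+1)/2
= 11 × 148×149/2
= 11 × 11026
= 121286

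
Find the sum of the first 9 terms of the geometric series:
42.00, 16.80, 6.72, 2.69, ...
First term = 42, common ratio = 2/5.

Sₙ = a(1 - rⁿ) / (1 - r)
S_9 = 42(1 - (2/5)^9) / (1 - (2/5))
S_9 = 42(1 - (512/1953125)) / (3/5)
S_9 = 27336582/390625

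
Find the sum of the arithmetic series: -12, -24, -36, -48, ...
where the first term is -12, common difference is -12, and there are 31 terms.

Sₙ = n/2 × (first + last)
Last term = a + (n-1)d = -12 + (31-1)×(-12) = -372
S_31 = 31/2 × (-12 + (-372))
S_31 = 31/2 × (-384) = -5952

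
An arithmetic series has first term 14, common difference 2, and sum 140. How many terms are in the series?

Using S = n/2 × [2a + (n-1)d]
140 = n/2 × [2(14) + (n-1)(2)]
140 = n/2 × [28 + 2n - 2]
280 = n × [26 + 2n]
2n² + (26)n - 280 = 0
Discriminant: Δ = (26)² - 4(2)(-280) = 676 + 2240 = 2916
√Δ = 54
n = [-(26) + √Δ] / (2·2) = (-26 + 54) / 4 = 28 / 4 = 7
(The negative root is discarded since n must be a positive integer.)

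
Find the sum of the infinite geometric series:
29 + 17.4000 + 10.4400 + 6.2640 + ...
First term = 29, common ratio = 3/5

For |r| < 1, S = a / (1 - r)
S = 29 / (1 - (3/5))
S = 29 / (2/5)
S = 145/2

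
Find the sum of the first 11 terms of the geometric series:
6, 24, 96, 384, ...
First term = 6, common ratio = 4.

Sₙ = a(1 - rⁿ) / (1 - r)
S_11 = 6(1 - 4^11) / (1 - 4)
S_11 = 6(1 - 4194304) / (-3)
S_11 = 8388606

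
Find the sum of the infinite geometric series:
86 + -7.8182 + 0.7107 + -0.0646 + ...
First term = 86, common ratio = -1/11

For |r| < 1, S = a / (1 - r)
S = 86 / (1 - (-1/11))
S = 86 / (12/11)
S = 473/6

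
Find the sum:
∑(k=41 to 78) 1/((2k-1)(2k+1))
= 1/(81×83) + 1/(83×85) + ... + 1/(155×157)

Partial fractions: 1/((2k-1)(2k+1)) = (1/2)[1/(2k-1) - 1/(2k+1)]
The series telescopes:
= (1/2)[1/81 - 1/157]
= 38/12717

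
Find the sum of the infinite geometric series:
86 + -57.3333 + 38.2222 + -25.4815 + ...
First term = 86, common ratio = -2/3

For |r| < 1, S = a / (1 - r)
S = 86 / (1 - (-2/3))
S = 86 / (5/3)
S = 258/5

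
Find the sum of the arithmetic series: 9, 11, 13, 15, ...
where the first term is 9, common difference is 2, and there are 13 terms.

Sₙ = n/2 × (first + last)
Last term = a + (n-1)d = 9 + (13-1)×2 = 33
S_13 = 13/2 × (9 + 33)
S_13 = 13/2 × 42 = 273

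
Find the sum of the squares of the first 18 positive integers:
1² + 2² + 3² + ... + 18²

Formula: ∑k² = n(n+1)(2n+1)/6
= 18×19×37/6
= 12654/6
= 2109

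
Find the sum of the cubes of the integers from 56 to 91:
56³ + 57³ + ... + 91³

Use ∑_{k=1}^{n} k³ = [n(n+1)/2]², then subtract the first 55 terms.
∑_{k=1}^{91} k³ = [91×92/2]² = 4186² = 17522596
∑_{k=1}^{55} k³ = [55×56/2]² = 1540² = 2371600
∑_{k=56}^{91} k³ = 17522596 - 2371600 = 15150996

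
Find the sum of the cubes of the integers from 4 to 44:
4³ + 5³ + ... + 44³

Use ∑_{k=1}^{n} k³ = [n(n+1)/2]², then subtract the first 3 terms.
∑_{k=1}^{44} k³ = [44×45/2]² = 990² = 980100
∑_{k=1}^{3} k³ = [3×4/2]² = 6² = 36
∑_{k=4}^{44} k³ = 980100 - 36 = 980064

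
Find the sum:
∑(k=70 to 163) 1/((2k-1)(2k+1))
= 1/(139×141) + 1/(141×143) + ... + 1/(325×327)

Partial fractions: 1/((2k-1)(2k+1)) = (1/2)[1/(2k-1) - 1/(2k+1)]
The series telescopes:
= (1/2)[1/139 - 1/327]
= 94/45453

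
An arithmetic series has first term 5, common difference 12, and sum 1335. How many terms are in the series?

Using S = n/2 × [2a + (n-1)d]
1335 = n/2 × [2(5) + (n-1)(12)]
1335 = n/2 × [10 + 12n - 12]
2670 = n × [-2 + 12n]
12n² + (-2)n - 2670 = 0
Discriminant: Δ = (-2)² - 4(12)(-2670) = 4 + 128160 = 128164
√Δ = 358
n = [-(-2) + √Δ] / (2·12) = (2 + 358) / 24 = 360 / 24 = 15
(The negative root is discarded since n must be a positive integer.)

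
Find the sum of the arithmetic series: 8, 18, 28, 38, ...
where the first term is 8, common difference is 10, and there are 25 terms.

Sₙ = n/2 × (first + last)
Last term = a + (n-1)d = 8 + (25-1)×10 = 248
S_25 = 25/2 × (8 + 248)
S_25 = 25/2 × 256 = 3200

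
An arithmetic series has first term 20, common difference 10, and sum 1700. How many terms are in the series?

Using S = n/2 × [2a + (n-1)d]
1700 = n/2 × [2(20) + (n-1)(10)]
1700 = n/2 × [40 + 10n - 10]
3400 = n × [30 + 10n]
10n² + (30)n - 3400 = 0
Discriminant: Δ = (30)² - 4(10)(-3400) = 900 + 136000 = 136900
√Δ = 370
n = [-(30) + √Δ] / (2·10) = (-30 + 370) / 20 = 340 / 20 = 17
(The negative root is discarded since n must be a positive integer.)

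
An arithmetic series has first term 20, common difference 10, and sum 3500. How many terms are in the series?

Using S = n/2 × [2a + (n-1)d]
3500 = n/2 × [2(20) + (n-1)(10)]
3500 = n/2 × [40 + 10n - 10]
7000 = n × [30 + 10n]
10n² + (30)n - 7000 = 0
Discriminant: Δ = (30)² - 4(10)(-7000) = 900 + 280000 = 280900
√Δ = 530
n = [-(30) + √Δ] / (2·10) = (-30 + 530) / 20 = 500 / 20 = 25
(The negative root is discarded since n must be a positive integer.)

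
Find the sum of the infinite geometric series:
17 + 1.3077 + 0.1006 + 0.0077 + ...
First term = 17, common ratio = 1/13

For |r| < 1, S = a / (1 - r)
S = 17 / (1 - (1/13))
S = 17 / (12/13)
S = 221/12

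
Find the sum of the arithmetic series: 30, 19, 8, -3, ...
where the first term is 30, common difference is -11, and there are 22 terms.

Sₙ = n/2 × (first + last)
Last term = a + (n-1)d = 30 + (22-1)×(-11) = -201
S_22 = 22/2 × (30 + (-201))
S_22 = 22/2 × (-171) = -1881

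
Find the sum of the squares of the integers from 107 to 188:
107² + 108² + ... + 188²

Use ∑_{k=1}^{n} k² = n(n+1)(2n+1)/6, then subtract the first 106 terms.
∑_{k=1}^{188} k² = 188×189×377/6 = 2232594
∑_{k=1}^{106} k² = 106×107×213/6 = 402641
∑_{k=107}^{188} k² = 2232594 - 402641 = 1829953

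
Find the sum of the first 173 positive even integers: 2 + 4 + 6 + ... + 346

Sum of first n even numbers = n(n+1)
= 173×174
= 30102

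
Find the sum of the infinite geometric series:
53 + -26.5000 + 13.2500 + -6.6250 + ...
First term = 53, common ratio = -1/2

For |r| < 1, S = a / (1 - r)
S = 53 / (1 - (-1/2))
S = 53 / (3/2)
S = 106/3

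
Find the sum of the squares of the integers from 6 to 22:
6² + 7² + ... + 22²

Use ∑_{k=1}^{n} k² = n(n+1)(2n+1)/6, then subtract the first 5 terms.
∑_{k=1}^{22} k² = 22×23×45/6 = 3795
∑_{k=1}^{5} k² = 5×6×11/6 = 55
∑_{k=6}^{22} k² = 3795 - 55 = 3740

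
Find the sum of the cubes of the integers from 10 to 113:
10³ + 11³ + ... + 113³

Use ∑_{k=1}^{n} k³ = [n(n+1)/2]², then subtract the first 9 terms.
∑_{k=1}^{113} k³ = [113×114/2]² = 6441² = 41486481
∑_{k=1}^{9} k³ = [9×10/2]² = 45² = 2025
∑_{k=10}^{113} k³ = 41486481 - 2025 = 41484456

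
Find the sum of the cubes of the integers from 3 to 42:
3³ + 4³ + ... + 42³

Use ∑_{k=1}^{n} k³ = [n(n+1)/2]², then subtract the first 2 terms.
∑_{k=1}^{42} k³ = [42×43/2]² = 903² = 815409
∑_{k=1}^{2} k³ = [2×3/2]² = 3² = 9
∑_{k=3}^{42} k³ = 815409 - 9 = 815400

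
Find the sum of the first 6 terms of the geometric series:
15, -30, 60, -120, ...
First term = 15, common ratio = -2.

Sₙ = a(1 - rⁿ) / (1 - r)
S_6 = 15(1 - (-2)^6) / (1 - (-2))
S_6 = 15(1 - 64) / (3)
S_6 = -315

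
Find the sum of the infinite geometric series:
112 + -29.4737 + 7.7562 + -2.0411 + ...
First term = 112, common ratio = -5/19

For |r| < 1, S = a / (1 - r)
S = 112 / (1 - (-5/19))
S = 112 / (24/19)
S = 266/3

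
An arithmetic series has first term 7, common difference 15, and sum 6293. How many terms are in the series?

Using S = n/2 × [2a + (n-1)d]
6293 = n/2 × [2(7) + (n-1)(15)]
6293 = n/2 × [14 + 15n - 15]
12586 = n × [-1 + 15n]
15n² + (-1)n - 12586 = 0
Discriminant: Δ = (-1)² - 4(15)(-12586) = 1 + 755160 = 755161
√Δ = 869
n = [-(-1) + √Δ] / (2·15) = (1 + 869) / 30 = 870 / 30 = 29
(The negative root is discarded since n must be a positive integer.)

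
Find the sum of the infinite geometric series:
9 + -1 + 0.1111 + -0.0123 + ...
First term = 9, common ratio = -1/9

For |r| < 1, S = a / (1 - r)
S = 9 / (1 - (-1/9))
S = 9 / (10/9)
S = 81/10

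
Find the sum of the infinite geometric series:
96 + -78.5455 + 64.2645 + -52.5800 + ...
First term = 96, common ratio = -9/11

For |r| < 1, S = a / (1 - r)
S = 96 / (1 - (-9/11))
S = 96 / (20/11)
S = 264/5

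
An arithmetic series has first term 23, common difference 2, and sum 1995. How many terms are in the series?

Using S = n/2 × [2a + (n-1)d]
1995 = n/2 × [2(23) + (n-1)(2)]
1995 = n/2 × [46 + 2n - 2]
3990 = n × [44 + 2n]
2n² + (44)n - 3990 = 0
Discriminant: Δ = (44)² - 4(2)(-3990) = 1936 + 31920 = 33856
√Δ = 184
n = [-(44) + √Δ] / (2·2) = (-44 + 184) / 4 = 140 / 4 = 35
(The negative root is discarded since n must be a positive integer.)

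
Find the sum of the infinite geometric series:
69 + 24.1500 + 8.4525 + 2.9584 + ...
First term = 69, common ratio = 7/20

For |r| < 1, S = a / (1 - r)
S = 69 / (1 - (7/20))
S = 69 / (13/20)
S = 1380/13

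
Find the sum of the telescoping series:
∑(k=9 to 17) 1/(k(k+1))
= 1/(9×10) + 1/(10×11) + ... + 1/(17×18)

Partial fractions: 1/(k(k+1)) = 1/k - 1/(k+1)
The series telescopes:
= (1/9 - 1/10) + (1/10 - 1/11) + ... + (1/17 - 1/18)
= 1/9 - 1/18
= 1/18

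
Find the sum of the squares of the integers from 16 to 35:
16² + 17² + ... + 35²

Use ∑_{k=1}^{n} k² = n(n+1)(2n+1)/6, then subtract the first 15 terms.
∑_{k=1}^{35} k² = 35×36×71/6 = 14910
∑_{k=1}^{15} k² = 15×16×31/6 = 1240
∑_{k=16}^{35} k² = 14910 - 1240 = 13670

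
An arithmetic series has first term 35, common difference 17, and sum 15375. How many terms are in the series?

Using S = n/2 × [2a + (n-1)d]
15375 = n/2 × [2(35) + (n-1)(17)]
15375 = n/2 × [70 + 17n - 17]
30750 = n × [53 + 17n]
17n² + (53)n - 30750 = 0
Discriminant: Δ = (53)² - 4(17)(-30750) = 2809 + 2091000 = 2093809
√Δ = 1447
n = [-(53) + √Δ] / (2·17) = (-53 + 1447) / 34 = 1394 / 34 = 41
(The negative root is discarded since n must be a positive integer.)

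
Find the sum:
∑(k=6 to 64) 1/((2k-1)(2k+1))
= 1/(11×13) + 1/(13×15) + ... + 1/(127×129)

Partial fractions: 1/((2k-1)(2k+1)) = (1/2)[1/(2k-1) - 1/(2k+1)]
The series telescopes:
= (1/2)[1/11 - 1/129]
= 59/1419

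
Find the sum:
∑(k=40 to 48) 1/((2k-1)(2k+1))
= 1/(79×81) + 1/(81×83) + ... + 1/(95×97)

Partial fractions: 1/((2k-1)(2k+1)) = (1/2)[1/(2k-1) - 1/(2k+1)]
The series telescopes:
= (1/2)[1/79 - 1/97]
= 9/7663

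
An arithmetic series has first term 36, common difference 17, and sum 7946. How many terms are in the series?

Using S = n/2 × [2a + (n-1)d]
7946 = n/2 × [2(36) + (n-1)(17)]
7946 = n/2 × [72 + 17n - 17]
15892 = n × [55 + 17n]
17n² + (55)n - 15892 = 0
Discriminant: Δ = (55)² - 4(17)(-15892) = 3025 + 1080656 = 1083681
√Δ = 1041
n = [-(55) + √Δ] / (2·17) = (-55 + 1041) / 34 = 986 / 34 = 29
(The negative root is discarded since n must be a positive integer.)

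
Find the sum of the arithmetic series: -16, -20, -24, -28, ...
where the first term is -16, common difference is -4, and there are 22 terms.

Sₙ = n/2 × (first + last)
Last term = a + (n-1)d = -16 + (22-1)×(-4) = -100
S_22 = 22/2 × (-16 + (-100))
S_22 = 22/2 × (-116) = -1276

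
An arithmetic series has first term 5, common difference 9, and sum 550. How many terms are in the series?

Using S = n/2 × [2a + (n-1)d]
550 = n/2 × [2(5) + (n-1)(9)]
550 = n/2 × [10 + 9n - 9]
1100 = n × [1 + 9n]
9n² + (1)n - 1100 = 0
Discriminant: Δ = (1)² - 4(9)(-1100) = 1 + 39600 = 39601
√Δ = 199
n = [-(1) + √Δ] / (2·9) = (-1 + 199) / 18 = 198 / 18 = 11
(The negative root is discarded since n must be a positive integer.)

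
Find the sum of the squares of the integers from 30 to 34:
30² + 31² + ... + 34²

Use ∑_{k=1}^{n} k² = n(n+1)(2n+1)/6, then subtract the first 29 terms.
∑_{k=1}^{34} k² = 34×35×69/6 = 13685
∑_{k=1}^{29} k² = 29×30×59/6 = 8555
∑_{k=30}^{34} k² = 13685 - 8555 = 5130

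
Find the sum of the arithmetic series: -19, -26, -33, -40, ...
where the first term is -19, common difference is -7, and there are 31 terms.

Sₙ = n/2 × (first + last)
Last term = a + (n-1)d = -19 + (31-1)×(-7) = -229
S_31 = 31/2 × (-19 + (-229))
S_31 = 31/2 × (-248) = -3844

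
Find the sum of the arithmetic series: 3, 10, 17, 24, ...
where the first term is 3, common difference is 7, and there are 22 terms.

Sₙ = n/2 × (first + last)
Last term = a + (n-1)d = 3 + (22-1)×7 = 150
S_22 = 22/2 × (3 + 150)
S_22 = 22/2 × 153 = 1683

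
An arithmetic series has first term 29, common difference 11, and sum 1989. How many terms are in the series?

Using S = n/2 × [2a + (n-1)d]
1989 = n/2 × [2(29) + (n-1)(11)]
1989 = n/2 × [58 + 11n - 11]
3978 = n × [47 + 11n]
11n² + (47)n - 3978 = 0
Discriminant: Δ = (47)² - 4(11)(-3978) = 2209 + 175032 = 177241
√Δ = 421
n = [-(47) + √Δ] / (2·11) = (-47 + 421) / 22 = 374 / 22 = 17
(The negative root is discarded since n must be a positive integer.)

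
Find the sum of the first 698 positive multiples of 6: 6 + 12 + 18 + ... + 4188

Factor out 6: = 6(1 + 2 + ... + 698) = 6 × n(n+1)/2
= 6 × 698×699/2
= 6 × 243951
= 1463706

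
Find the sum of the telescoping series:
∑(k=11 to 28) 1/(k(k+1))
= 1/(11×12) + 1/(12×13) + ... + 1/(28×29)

Partial fractions: 1/(k(k+1)) = 1/k - 1/(k+1)
The series telescopes:
= (1/11 - 1/12) + (1/12 - 1/13) + ... + (1/28 - 1/29)
= 1/11 - 1/29
= 18/319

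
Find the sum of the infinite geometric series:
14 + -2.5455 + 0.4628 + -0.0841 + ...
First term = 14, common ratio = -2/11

For |r| < 1, S = a / (1 - r)
S = 14 / (1 - (-2/11))
S = 14 / (13/11)
S = 154/13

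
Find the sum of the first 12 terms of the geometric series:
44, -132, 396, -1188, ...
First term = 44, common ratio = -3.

Sₙ = a(1 - rⁿ) / (1 - r)
S_12 = 44(1 - (-3)^12) / (1 - (-3))
S_12 = 44(1 - 531441) / (4)
S_12 = -5845840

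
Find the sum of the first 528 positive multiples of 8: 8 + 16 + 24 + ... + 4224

Factor out 8: = 8(1 + 2 + ... + 528) = 8 × n(n+1)/2
= 8 × 528×529/2
= 8 × 139656
= 1117248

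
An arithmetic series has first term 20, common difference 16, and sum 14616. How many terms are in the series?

Using S = n/2 × [2a + (n-1)d]
14616 = n/2 × [2(20) + (n-1)(16)]
14616 = n/2 × [40 + 16n - 16]
29232 = n × [24 + 16n]
16n² + (24)n - 29232 = 0
Discriminant: Δ = (24)² - 4(16)(-29232) = 576 + 1870848 = 1871424
√Δ = 1368
n = [-(24) + √Δ] / (2·16) = (-24 + 1368) / 32 = 1344 / 32 = 42
(The negative root is discarded since n must be a positive integer.)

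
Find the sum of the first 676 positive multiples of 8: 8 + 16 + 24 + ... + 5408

Factor out 8: = 8(1 + 2 + ... + 676) = 8 × n(n+1)/2
= 8 × 676×677/2
= 8 × 228826
= 1830608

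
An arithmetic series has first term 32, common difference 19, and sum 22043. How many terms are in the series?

Using S = n/2 × [2a + (n-1)d]
22043 = n/2 × [2(32) + (n-1)(19)]
22043 = n/2 × [64 + 19n - 19]
44086 = n × [45 + 19n]
19n² + (45)n - 44086 = 0
Discriminant: Δ = (45)² - 4(19)(-44086) = 2025 + 3350536 = 3352561
√Δ = 1831
n = [-(45) + √Δ] / (2·19) = (-45 + 1831) / 38 = 1786 / 38 = 47
(The negative root is discarded since n must be a positive integer.)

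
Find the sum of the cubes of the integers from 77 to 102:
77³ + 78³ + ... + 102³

Use ∑_{k=1}^{n} k³ = [n(n+1)/2]², then subtract the first 76 terms.
∑_{k=1}^{102} k³ = [102×103/2]² = 5253² = 27594009
∑_{k=1}^{76} k³ = [76×77/2]² = 2926² = 8561476
∑_{k=77}^{102} k³ = 27594009 - 8561476 = 19032533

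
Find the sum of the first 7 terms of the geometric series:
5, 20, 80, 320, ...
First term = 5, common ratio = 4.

Sₙ = a(1 - rⁿ) / (1 - r)
S_7 = 5(1 - 4^7) / (1 - 4)
S_7 = 5(1 - 16384) / (-3)
S_7 = 27305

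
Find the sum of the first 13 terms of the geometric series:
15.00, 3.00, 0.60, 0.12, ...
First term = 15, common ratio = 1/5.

Sₙ = a(1 - rⁿ) / (1 - r)
S_13 = 15(1 - (1/5)^13) / (1 - (1/5))
S_13 = 15(1 - (1/1220703125)) / (4/5)
S_13 = 915527343/48828125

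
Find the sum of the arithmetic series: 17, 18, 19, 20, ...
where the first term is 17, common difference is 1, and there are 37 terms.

Sₙ = n/2 × (first + last)
Last term = a + (n-1)d = 17 + (37-1)×1 = 53
S_37 = 37/2 × (17 + 53)
S_37 = 37/2 × 70 = 1295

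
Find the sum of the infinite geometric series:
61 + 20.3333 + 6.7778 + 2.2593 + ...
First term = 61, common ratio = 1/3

For |r| < 1, S = a / (1 - r)
S = 61 / (1 - (1/3))
S = 61 / (2/3)
S = 183/2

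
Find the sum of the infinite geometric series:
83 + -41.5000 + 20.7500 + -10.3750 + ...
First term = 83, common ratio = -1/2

For |r| < 1, S = a / (1 - r)
S = 83 / (1 - (-1/2))
S = 83 / (3/2)
S = 166/3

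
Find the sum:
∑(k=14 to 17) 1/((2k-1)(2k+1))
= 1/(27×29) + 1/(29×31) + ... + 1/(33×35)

Partial fractions: 1/((2k-1)(2k+1)) = (1/2)[1/(2k-1) - 1/(2k+1)]
The series telescopes:
= (1/2)[1/27 - 1/35]
= 4/945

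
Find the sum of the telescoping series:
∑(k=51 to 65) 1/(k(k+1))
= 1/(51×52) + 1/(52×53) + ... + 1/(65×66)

Partial fractions: 1/(k(k+1)) = 1/k - 1/(k+1)
The series telescopes:
= (1/51 - 1/52) + (1/52 - 1/53) + ... + (1/65 - 1/66)
= 1/51 - 1/66
= 5/1122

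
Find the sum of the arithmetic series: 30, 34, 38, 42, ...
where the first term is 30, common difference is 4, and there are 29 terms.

Sₙ = n/2 × (first + last)
Last term = a + (n-1)d = 30 + (29-1)×4 = 142
S_29 = 29/2 × (30 + 142)
S_29 = 29/2 × 172 = 2494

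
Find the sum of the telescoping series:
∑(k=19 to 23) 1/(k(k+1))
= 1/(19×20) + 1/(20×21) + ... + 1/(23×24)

Partial fractions: 1/(k(k+1)) = 1/k - 1/(k+1)
The series telescopes:
= (1/19 - 1/20) + (1/20 - 1/21) + ... + (1/23 - 1/24)
= 1/19 - 1/24
= 5/456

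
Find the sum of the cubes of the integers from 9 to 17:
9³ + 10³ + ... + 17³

Use ∑_{k=1}^{n} k³ = [n(n+1)/2]², then subtract the first 8 terms.
∑_{k=1}^{17} k³ = [17×18/2]² = 153² = 23409
∑_{k=1}^{8} k³ = [8×9/2]² = 36² = 1296
∑_{k=9}^{17} k³ = 23409 - 1296 = 22113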